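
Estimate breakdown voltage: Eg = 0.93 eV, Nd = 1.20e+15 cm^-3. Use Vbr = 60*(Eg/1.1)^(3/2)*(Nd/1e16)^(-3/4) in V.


Step 1: Eg/1.1 = 0.93/1.1 = 0.845455
Step 2: (Eg/1.1)^1.5 = 0.845455^1.5 = 0.777384
Step 3: (Nd/1e16)^(-0.75) = (0.12)^(-0.75) = 4.904718
Step 4: Vbr = 60 * 0.777384 * 4.904718 = 228.8 V

228.8


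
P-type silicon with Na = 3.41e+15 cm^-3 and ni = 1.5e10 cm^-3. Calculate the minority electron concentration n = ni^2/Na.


Step 1: Majority hole concentration p ≈ Na = 3.41e+15 cm^-3
Step 2: n = ni^2 / Na = (1.5e10)^2 / 3.41e+15
Step 3: n = 6.60e+04 cm^-3

6.60e+04


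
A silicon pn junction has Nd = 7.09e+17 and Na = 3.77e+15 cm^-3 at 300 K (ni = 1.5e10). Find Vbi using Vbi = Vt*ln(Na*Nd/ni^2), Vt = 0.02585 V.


Step 1: Compute Na*Nd/ni^2 = 3.77e+15 * 7.09e+17 / (1.5e10)^2 = 1.1880e+13
Step 2: ln(1.1880e+13) = 30.1059
Step 3: Vbi = 0.02585 * 30.1059 = 0.778 V

0.778


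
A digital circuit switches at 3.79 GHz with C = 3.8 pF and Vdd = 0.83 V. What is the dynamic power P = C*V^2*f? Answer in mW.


Step 1: V^2 = 0.83^2 = 0.6889 V^2
Step 2: P = C*V^2*f = 3.8e-12 F * 0.6889 * 3.79e9 Hz
Step 3: P = 9.9215378e-03 W
Step 4: P = 9.922 mW

9.922


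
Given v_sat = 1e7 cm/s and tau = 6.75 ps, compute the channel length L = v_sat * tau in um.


Step 1: tau in seconds = 6.75 ps * 1e-12 = 6.7500e-12 s
Step 2: L = v_sat * tau = 1e7 * 6.7500e-12 = 6.7500e-05 cm
Step 3: L in um = 6.7500e-05 * 1e4 = 0.675 um

0.675


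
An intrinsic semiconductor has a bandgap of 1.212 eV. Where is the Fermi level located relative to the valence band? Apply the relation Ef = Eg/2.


Step 1: For an intrinsic semiconductor, the Fermi level sits at midgap.
Step 2: Ef = Eg / 2 = 1.212 / 2 = 0.606 eV

0.606


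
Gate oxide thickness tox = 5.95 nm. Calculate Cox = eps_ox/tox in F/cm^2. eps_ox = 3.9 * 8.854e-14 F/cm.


Step 1: eps_ox = 3.9 * 8.854e-14 = 3.45306e-13 F/cm
Step 2: tox in cm = 5.95 nm * 1e-7 = 5.9500e-07 cm
Step 3: Cox = 3.45306e-13 / 5.9500e-07 = 5.80e-07 F/cm^2

5.80e-07


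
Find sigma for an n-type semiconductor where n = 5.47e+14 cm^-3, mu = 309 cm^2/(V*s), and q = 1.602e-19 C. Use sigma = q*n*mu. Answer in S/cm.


Step 1: sigma = q * n * mu
Step 2: sigma = 1.602e-19 * 5.47e+14 * 309
Step 3: sigma = 2.708e-02 S/cm

2.708e-02


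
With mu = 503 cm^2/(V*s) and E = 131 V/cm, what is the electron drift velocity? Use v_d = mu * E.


Step 1: v_d = mu * E
Step 2: v_d = 503 * 131 = 65893
Step 3: v_d = 6.59e+04 cm/s

6.59e+04


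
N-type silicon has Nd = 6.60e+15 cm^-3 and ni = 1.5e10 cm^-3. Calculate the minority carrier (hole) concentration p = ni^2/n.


Step 1: Since Nd >> ni, n ≈ Nd = 6.60e+15 cm^-3
Step 2: p = ni^2 / n = (1.5e10)^2 / 6.60e+15
Step 3: p = 2.25e20 / 6.60e+15 = 3.41e+04 cm^-3

3.41e+04


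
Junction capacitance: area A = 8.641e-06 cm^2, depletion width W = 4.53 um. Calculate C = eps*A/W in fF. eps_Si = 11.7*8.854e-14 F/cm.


Step 1: eps_Si = 11.7 * 8.854e-14 = 1.035918e-12 F/cm
Step 2: W in cm = 4.53 * 1e-4 = 4.53e-04 cm
Step 3: C = 1.035918e-12 * 8.641e-06 / 4.53e-04 = 1.976019e-14 F
Step 4: C = 19.76 fF

19.76


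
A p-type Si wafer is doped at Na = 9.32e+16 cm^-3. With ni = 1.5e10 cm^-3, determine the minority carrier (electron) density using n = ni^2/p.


Step 1: Majority hole concentration p ≈ Na = 9.32e+16 cm^-3
Step 2: n = ni^2 / Na = (1.5e10)^2 / 9.32e+16
Step 3: n = 2.41e+03 cm^-3

2.41e+03


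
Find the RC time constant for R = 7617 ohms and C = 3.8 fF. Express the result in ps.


Step 1: tau = R * C
Step 2: tau = 7617 * 3.8 fF = 7617 * 3.8e-15 F
Step 3: tau = 2.89446e-11 s = 28.9446 ps

28.9446


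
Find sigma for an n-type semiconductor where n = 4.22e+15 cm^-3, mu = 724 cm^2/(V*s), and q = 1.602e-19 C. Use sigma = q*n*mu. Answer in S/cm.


Step 1: sigma = q * n * mu
Step 2: sigma = 1.602e-19 * 4.22e+15 * 724
Step 3: sigma = 4.895e-01 S/cm

4.895e-01


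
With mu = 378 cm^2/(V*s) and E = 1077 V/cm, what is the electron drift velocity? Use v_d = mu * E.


Step 1: v_d = mu * E
Step 2: v_d = 378 * 1077 = 407106
Step 3: v_d = 4.07e+05 cm/s

4.07e+05


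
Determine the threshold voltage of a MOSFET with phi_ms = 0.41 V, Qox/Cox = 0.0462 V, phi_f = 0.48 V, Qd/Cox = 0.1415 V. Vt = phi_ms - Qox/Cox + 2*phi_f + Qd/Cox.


Step 1: Vt = phi_ms - Qox/Cox + 2*phi_f + Qd/Cox
Step 2: Vt = 0.41 - 0.0462 + 2*0.48 + 0.1415
Step 3: Vt = 0.41 - 0.0462 + 0.96 + 0.1415
Step 4: Vt = 1.4653 V

1.4653


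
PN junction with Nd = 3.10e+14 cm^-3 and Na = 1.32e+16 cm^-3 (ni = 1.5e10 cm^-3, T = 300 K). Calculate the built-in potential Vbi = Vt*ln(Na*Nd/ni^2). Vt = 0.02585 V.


Step 1: Compute Na*Nd/ni^2 = 1.32e+16 * 3.10e+14 / (1.5e10)^2 = 1.8187e+10
Step 2: ln(1.8187e+10) = 23.6240
Step 3: Vbi = 0.02585 * 23.6240 = 0.611 V

0.611


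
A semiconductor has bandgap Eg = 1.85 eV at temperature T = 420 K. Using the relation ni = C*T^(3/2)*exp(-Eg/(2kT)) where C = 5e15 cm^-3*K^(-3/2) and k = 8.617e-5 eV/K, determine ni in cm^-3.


Step 1: Compute kT = 8.617e-5 * 420 = 0.0361914 eV
Step 2: Exponent = -Eg/(2kT) = -1.85/(2*0.0361914) = -25.55856
Step 3: T^(3/2) = 420^1.5 = 8607.44
Step 4: ni = 5e15 * 8607.44 * exp(-25.55856) = 3.42e+08 cm^-3

3.42e+08


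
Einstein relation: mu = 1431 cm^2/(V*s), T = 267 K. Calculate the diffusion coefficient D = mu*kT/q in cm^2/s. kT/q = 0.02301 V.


Step 1: D = mu * (kT/q)
Step 2: D = 1431 * 0.02301
Step 3: D = 32.93 cm^2/s

32.93


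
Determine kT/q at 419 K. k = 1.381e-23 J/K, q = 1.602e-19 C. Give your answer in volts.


Step 1: kT = 1.381e-23 * 419 = 5.78639e-21 J
Step 2: Vt = kT/q = 5.78639e-21 / 1.602e-19
Step 3: Vt = 0.03612 V

0.03612


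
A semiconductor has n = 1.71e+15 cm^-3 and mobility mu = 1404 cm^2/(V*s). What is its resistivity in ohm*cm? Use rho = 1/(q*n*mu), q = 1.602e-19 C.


Step 1: sigma = q * n * mu = 1.602e-19 * 1.71e+15 * 1404 = 3.84615e-01 S/cm
Step 2: rho = 1 / sigma = 1 / 3.84615e-01 = 2.6 ohm*cm

2.6


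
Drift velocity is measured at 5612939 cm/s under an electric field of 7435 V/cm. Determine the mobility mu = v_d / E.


Step 1: mu = v_d / E
Step 2: mu = 5612939 / 7435
Step 3: mu = 754.93 cm^2/(V*s)

754.93


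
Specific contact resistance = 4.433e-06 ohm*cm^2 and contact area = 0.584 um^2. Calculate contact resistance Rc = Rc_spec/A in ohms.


Step 1: Convert area to cm^2: 0.584 um^2 = 5.8400e-09 cm^2
Step 2: Rc = Rc_spec / A = 4.433e-06 / 5.8400e-09
Step 3: Rc = 7.59e+02 ohms

7.59e+02


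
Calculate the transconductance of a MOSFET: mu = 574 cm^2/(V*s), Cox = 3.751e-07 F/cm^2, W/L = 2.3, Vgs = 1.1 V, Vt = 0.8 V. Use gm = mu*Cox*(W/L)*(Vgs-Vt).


Step 1: Vov = Vgs - Vt = 1.1 - 0.8 = 0.3 V
Step 2: gm = mu * Cox * (W/L) * Vov
Step 3: gm = 574 * 3.751e-07 * 2.3 * 0.3 = 1.49e-04 S

1.49e-04


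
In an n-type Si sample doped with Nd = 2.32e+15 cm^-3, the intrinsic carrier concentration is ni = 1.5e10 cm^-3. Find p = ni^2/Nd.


Step 1: Since Nd >> ni, n ≈ Nd = 2.32e+15 cm^-3
Step 2: p = ni^2 / n = (1.5e10)^2 / 2.32e+15
Step 3: p = 2.25e20 / 2.32e+15 = 9.70e+04 cm^-3

9.70e+04


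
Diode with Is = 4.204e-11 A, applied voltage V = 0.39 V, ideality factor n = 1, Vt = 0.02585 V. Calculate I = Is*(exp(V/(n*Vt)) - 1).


Step 1: V/(n*Vt) = 0.39/(1*0.02585) = 15.0870
Step 2: exp(15.0870) = 3.5662e+06
Step 3: I = 4.204e-11 * (3.5662e+06 - 1) = 1.50e-04 A

1.50e-04


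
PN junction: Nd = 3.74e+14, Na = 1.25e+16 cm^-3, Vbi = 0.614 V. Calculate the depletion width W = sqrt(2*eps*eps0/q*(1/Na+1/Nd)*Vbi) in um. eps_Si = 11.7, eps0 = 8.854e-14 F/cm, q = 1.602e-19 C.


Step 1: 1/Na + 1/Nd = 1/1.25e+16 + 1/3.74e+14 = 2.75380e-15
Step 2: 2*eps*eps0/q = 2*11.7*8.854e-14/1.602e-19 = 1.293281e+07
Step 3: W^2 = 1.293281e+07 * 2.75380e-15 * 0.614 = 2.18672e-08
Step 4: W = sqrt(2.18672e-08) = 1.479e-04 cm = 1.479 um

1.479


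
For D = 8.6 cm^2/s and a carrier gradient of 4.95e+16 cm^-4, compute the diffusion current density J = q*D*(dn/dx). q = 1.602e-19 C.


Step 1: J = q * D * (dn/dx)
Step 2: J = 1.602e-19 * 8.6 * 4.95e+16
Step 3: J = 6.82e-02 A/cm^2

6.82e-02


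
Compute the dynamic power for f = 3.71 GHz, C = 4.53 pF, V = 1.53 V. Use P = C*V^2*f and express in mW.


Step 1: V^2 = 1.53^2 = 2.3409 V^2
Step 2: P = C*V^2*f = 4.53e-12 F * 2.3409 * 3.71e9 Hz
Step 3: P = 3.934186767e-02 W
Step 4: P = 39.342 mW

39.342


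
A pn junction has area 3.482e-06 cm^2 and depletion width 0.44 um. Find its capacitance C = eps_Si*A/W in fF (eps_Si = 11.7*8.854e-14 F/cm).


Step 1: eps_Si = 11.7 * 8.854e-14 = 1.035918e-12 F/cm
Step 2: W in cm = 0.44 * 1e-4 = 4.40e-05 cm
Step 3: C = 1.035918e-12 * 3.482e-06 / 4.40e-05 = 8.197878e-14 F
Step 4: C = 81.98 fF

81.98


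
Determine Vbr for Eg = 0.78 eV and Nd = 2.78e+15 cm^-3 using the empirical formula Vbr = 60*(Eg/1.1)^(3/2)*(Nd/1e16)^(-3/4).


Step 1: Eg/1.1 = 0.78/1.1 = 0.709091
Step 2: (Eg/1.1)^1.5 = 0.709091^1.5 = 0.597108
Step 3: (Nd/1e16)^(-0.75) = (0.278)^(-0.75) = 2.611959
Step 4: Vbr = 60 * 0.597108 * 2.611959 = 93.6 V

93.6


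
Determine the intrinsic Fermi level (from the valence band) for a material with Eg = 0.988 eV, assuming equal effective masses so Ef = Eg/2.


Step 1: For an intrinsic semiconductor, the Fermi level sits at midgap.
Step 2: Ef = Eg / 2 = 0.988 / 2 = 0.494 eV

0.494


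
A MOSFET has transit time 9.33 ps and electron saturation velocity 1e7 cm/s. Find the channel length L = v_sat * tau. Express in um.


Step 1: tau in seconds = 9.33 ps * 1e-12 = 9.3300e-12 s
Step 2: L = v_sat * tau = 1e7 * 9.3300e-12 = 9.3300e-05 cm
Step 3: L in um = 9.3300e-05 * 1e4 = 0.933 um

0.933


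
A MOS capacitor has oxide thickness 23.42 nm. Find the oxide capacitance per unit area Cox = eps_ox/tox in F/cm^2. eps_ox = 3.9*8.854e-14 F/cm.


Step 1: eps_ox = 3.9 * 8.854e-14 = 3.45306e-13 F/cm
Step 2: tox in cm = 23.42 nm * 1e-7 = 2.3420e-06 cm
Step 3: Cox = 3.45306e-13 / 2.3420e-06 = 1.47e-07 F/cm^2

1.47e-07


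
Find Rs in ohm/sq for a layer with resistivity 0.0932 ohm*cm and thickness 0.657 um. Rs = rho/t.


Step 1: Convert thickness to cm: t = 0.657 um = 6.5700e-05 cm
Step 2: Rs = rho / t = 0.0932 / 6.5700e-05
Step 3: Rs = 1418.6 ohm/sq

1418.6


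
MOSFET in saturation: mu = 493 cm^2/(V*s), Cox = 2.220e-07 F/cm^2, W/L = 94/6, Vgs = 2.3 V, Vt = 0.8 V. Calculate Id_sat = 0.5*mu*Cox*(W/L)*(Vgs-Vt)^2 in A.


Step 1: Overdrive voltage Vov = Vgs - Vt = 2.3 - 0.8 = 1.5 V
Step 2: W/L = 94/6 = 15.6667
Step 3: Id = 0.5 * 493 * 2.220e-07 * 15.6667 * 1.5^2
Step 4: Id = 1.93e-03 A

1.93e-03


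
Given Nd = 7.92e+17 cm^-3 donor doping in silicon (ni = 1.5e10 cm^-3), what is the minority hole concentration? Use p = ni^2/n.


Step 1: Since Nd >> ni, n ≈ Nd = 7.92e+17 cm^-3
Step 2: p = ni^2 / n = (1.5e10)^2 / 7.92e+17
Step 3: p = 2.25e20 / 7.92e+17 = 2.84e+02 cm^-3

2.84e+02


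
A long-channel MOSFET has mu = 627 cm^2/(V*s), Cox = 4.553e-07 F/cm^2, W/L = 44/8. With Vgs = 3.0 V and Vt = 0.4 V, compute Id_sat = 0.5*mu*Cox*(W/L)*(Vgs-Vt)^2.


Step 1: Overdrive voltage Vov = Vgs - Vt = 3.0 - 0.4 = 2.6 V
Step 2: W/L = 44/8 = 5.5
Step 3: Id = 0.5 * 627 * 4.553e-07 * 5.5 * 2.6^2
Step 4: Id = 5.31e-03 A

5.31e-03


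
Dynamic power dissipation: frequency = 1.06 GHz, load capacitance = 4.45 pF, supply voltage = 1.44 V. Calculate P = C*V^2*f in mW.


Step 1: V^2 = 1.44^2 = 2.0736 V^2
Step 2: P = C*V^2*f = 4.45e-12 F * 2.0736 * 1.06e9 Hz
Step 3: P = 9.7811712e-03 W
Step 4: P = 9.781 mW

9.781


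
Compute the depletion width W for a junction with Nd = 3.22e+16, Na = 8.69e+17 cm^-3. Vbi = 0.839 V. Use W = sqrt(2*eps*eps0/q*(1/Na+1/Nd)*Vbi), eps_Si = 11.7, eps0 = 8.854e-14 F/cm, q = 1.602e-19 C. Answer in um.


Step 1: 1/Na + 1/Nd = 1/8.69e+17 + 1/3.22e+16 = 3.22066e-17
Step 2: 2*eps*eps0/q = 2*11.7*8.854e-14/1.602e-19 = 1.293281e+07
Step 3: W^2 = 1.293281e+07 * 3.22066e-17 * 0.839 = 3.49462e-10
Step 4: W = sqrt(3.49462e-10) = 1.869e-05 cm = 0.1869 um

0.1869


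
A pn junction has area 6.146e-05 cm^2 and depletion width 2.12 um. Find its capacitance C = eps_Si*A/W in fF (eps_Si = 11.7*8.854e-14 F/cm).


Step 1: eps_Si = 11.7 * 8.854e-14 = 1.035918e-12 F/cm
Step 2: W in cm = 2.12 * 1e-4 = 2.12e-04 cm
Step 3: C = 1.035918e-12 * 6.146e-05 / 2.12e-04 = 3.003185e-13 F
Step 4: C = 300.32 fF

300.32


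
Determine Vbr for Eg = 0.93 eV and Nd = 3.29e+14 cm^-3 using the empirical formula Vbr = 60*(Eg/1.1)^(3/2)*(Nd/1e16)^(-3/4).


Step 1: Eg/1.1 = 0.93/1.1 = 0.845455
Step 2: (Eg/1.1)^1.5 = 0.845455^1.5 = 0.777384
Step 3: (Nd/1e16)^(-0.75) = (0.0329)^(-0.75) = 12.945030
Step 4: Vbr = 60 * 0.777384 * 12.945030 = 603.8 V

603.8


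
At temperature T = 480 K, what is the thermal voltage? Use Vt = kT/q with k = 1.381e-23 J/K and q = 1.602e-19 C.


Step 1: kT = 1.381e-23 * 480 = 6.6288e-21 J
Step 2: Vt = kT/q = 6.6288e-21 / 1.602e-19
Step 3: Vt = 0.04138 V

0.04138


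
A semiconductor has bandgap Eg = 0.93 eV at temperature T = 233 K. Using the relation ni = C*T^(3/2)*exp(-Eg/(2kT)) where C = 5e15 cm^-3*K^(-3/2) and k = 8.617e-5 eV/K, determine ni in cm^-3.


Step 1: Compute kT = 8.617e-5 * 233 = 0.02007761 eV
Step 2: Exponent = -Eg/(2kT) = -0.93/(2*0.02007761) = -23.16013
Step 3: T^(3/2) = 233^1.5 = 3556.59
Step 4: ni = 5e15 * 3556.59 * exp(-23.16013) = 1.55e+09 cm^-3

1.55e+09


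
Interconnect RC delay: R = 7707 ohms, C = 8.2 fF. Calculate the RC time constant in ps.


Step 1: tau = R * C
Step 2: tau = 7707 * 8.2 fF = 7707 * 8.2e-15 F
Step 3: tau = 6.31974e-11 s = 63.1974 ps

63.1974


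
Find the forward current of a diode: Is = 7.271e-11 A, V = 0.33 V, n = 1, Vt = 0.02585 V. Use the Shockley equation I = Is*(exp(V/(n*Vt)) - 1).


Step 1: V/(n*Vt) = 0.33/(1*0.02585) = 12.7660
Step 2: exp(12.7660) = 3.5011e+05
Step 3: I = 7.271e-11 * (3.5011e+05 - 1) = 2.55e-05 A

2.55e-05


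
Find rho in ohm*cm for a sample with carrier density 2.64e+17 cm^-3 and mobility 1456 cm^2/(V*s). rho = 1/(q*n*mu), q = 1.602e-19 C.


Step 1: sigma = q * n * mu = 1.602e-19 * 2.64e+17 * 1456 = 6.15783e+01 S/cm
Step 2: rho = 1 / sigma = 1 / 6.15783e+01 = 0.01624 ohm*cm

0.01624


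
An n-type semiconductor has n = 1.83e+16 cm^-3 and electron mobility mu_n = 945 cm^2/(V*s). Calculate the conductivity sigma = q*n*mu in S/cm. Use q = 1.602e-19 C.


Step 1: sigma = q * n * mu
Step 2: sigma = 1.602e-19 * 1.83e+16 * 945
Step 3: sigma = 2.770e+00 S/cm

2.770e+00


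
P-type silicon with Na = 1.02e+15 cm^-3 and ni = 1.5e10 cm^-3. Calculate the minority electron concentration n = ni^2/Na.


Step 1: Majority hole concentration p ≈ Na = 1.02e+15 cm^-3
Step 2: n = ni^2 / Na = (1.5e10)^2 / 1.02e+15
Step 3: n = 2.21e+05 cm^-3

2.21e+05


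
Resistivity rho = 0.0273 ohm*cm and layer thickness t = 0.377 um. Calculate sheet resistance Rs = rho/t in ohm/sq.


Step 1: Convert thickness to cm: t = 0.377 um = 3.7700e-05 cm
Step 2: Rs = rho / t = 0.0273 / 3.7700e-05
Step 3: Rs = 724.1 ohm/sq

724.1


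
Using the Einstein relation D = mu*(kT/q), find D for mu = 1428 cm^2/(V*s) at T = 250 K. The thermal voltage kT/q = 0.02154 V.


Step 1: D = mu * (kT/q)
Step 2: D = 1428 * 0.02154
Step 3: D = 30.76 cm^2/s

30.76


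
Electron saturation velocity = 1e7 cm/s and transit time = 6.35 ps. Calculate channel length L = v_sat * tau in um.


Step 1: tau in seconds = 6.35 ps * 1e-12 = 6.3500e-12 s
Step 2: L = v_sat * tau = 1e7 * 6.3500e-12 = 6.3500e-05 cm
Step 3: L in um = 6.3500e-05 * 1e4 = 0.635 um

0.635


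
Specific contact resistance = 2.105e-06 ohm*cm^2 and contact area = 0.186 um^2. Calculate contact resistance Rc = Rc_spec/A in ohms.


Step 1: Convert area to cm^2: 0.186 um^2 = 1.8600e-09 cm^2
Step 2: Rc = Rc_spec / A = 2.105e-06 / 1.8600e-09
Step 3: Rc = 1.13e+03 ohms

1.13e+03


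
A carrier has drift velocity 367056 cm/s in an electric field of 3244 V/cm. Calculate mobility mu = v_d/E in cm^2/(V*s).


Step 1: mu = v_d / E
Step 2: mu = 367056 / 3244
Step 3: mu = 113.15 cm^2/(V*s)

113.15


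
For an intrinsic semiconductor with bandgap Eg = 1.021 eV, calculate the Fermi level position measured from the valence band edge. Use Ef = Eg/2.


Step 1: For an intrinsic semiconductor, the Fermi level sits at midgap.
Step 2: Ef = Eg / 2 = 1.021 / 2 = 0.5105 eV

0.5105


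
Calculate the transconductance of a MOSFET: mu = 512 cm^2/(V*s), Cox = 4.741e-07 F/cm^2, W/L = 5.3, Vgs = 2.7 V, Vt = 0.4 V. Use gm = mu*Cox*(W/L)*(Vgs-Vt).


Step 1: Vov = Vgs - Vt = 2.7 - 0.4 = 2.3 V
Step 2: gm = mu * Cox * (W/L) * Vov
Step 3: gm = 512 * 4.741e-07 * 5.3 * 2.3 = 2.96e-03 S

2.96e-03


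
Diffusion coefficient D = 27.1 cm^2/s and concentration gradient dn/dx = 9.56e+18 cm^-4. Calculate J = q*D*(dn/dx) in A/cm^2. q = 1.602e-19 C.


Step 1: J = q * D * (dn/dx)
Step 2: J = 1.602e-19 * 27.1 * 9.56e+18
Step 3: J = 4.15e+01 A/cm^2

4.15e+01


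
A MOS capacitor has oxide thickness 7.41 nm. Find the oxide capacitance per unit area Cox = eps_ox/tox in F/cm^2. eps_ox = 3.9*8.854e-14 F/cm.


Step 1: eps_ox = 3.9 * 8.854e-14 = 3.45306e-13 F/cm
Step 2: tox in cm = 7.41 nm * 1e-7 = 7.4100e-07 cm
Step 3: Cox = 3.45306e-13 / 7.4100e-07 = 4.66e-07 F/cm^2

4.66e-07


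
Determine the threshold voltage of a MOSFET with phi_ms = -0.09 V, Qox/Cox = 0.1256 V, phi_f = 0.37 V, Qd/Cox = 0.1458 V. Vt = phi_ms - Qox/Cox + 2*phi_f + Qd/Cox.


Step 1: Vt = phi_ms - Qox/Cox + 2*phi_f + Qd/Cox
Step 2: Vt = -0.09 - 0.1256 + 2*0.37 + 0.1458
Step 3: Vt = -0.09 - 0.1256 + 0.74 + 0.1458
Step 4: Vt = 0.6702 V

0.6702


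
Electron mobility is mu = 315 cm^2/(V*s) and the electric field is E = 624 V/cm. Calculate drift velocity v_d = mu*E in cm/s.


Step 1: v_d = mu * E
Step 2: v_d = 315 * 624 = 196560
Step 3: v_d = 1.97e+05 cm/s

1.97e+05


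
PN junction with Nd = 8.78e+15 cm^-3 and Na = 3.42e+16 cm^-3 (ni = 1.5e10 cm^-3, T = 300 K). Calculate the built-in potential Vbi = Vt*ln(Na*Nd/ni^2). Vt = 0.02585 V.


Step 1: Compute Na*Nd/ni^2 = 3.42e+16 * 8.78e+15 / (1.5e10)^2 = 1.3346e+12
Step 2: ln(1.3346e+12) = 27.9197
Step 3: Vbi = 0.02585 * 27.9197 = 0.722 V

0.722


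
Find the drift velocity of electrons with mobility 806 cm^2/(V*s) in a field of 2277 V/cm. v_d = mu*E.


Step 1: v_d = mu * E
Step 2: v_d = 806 * 2277 = 1835262
Step 3: v_d = 1.84e+06 cm/s

1.84e+06


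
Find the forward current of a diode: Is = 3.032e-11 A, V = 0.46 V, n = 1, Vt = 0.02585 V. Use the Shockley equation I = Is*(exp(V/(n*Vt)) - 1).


Step 1: V/(n*Vt) = 0.46/(1*0.02585) = 17.7950
Step 2: exp(17.7950) = 5.3490e+07
Step 3: I = 3.032e-11 * (5.3490e+07 - 1) = 1.62e-03 A

1.62e-03


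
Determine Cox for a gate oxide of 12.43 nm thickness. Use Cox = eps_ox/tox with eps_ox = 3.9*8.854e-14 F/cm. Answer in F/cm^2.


Step 1: eps_ox = 3.9 * 8.854e-14 = 3.45306e-13 F/cm
Step 2: tox in cm = 12.43 nm * 1e-7 = 1.2430e-06 cm
Step 3: Cox = 3.45306e-13 / 1.2430e-06 = 2.78e-07 F/cm^2

2.78e-07


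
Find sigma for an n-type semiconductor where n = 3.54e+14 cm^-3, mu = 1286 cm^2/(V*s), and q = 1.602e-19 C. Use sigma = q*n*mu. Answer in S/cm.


Step 1: sigma = q * n * mu
Step 2: sigma = 1.602e-19 * 3.54e+14 * 1286
Step 3: sigma = 7.293e-02 S/cm

7.293e-02


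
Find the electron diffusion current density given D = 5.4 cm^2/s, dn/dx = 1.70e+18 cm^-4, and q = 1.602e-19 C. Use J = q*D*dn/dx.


Step 1: J = q * D * (dn/dx)
Step 2: J = 1.602e-19 * 5.4 * 1.70e+18
Step 3: J = 1.47e+00 A/cm^2

1.47e+00


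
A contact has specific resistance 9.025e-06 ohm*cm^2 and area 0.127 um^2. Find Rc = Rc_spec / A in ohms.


Step 1: Convert area to cm^2: 0.127 um^2 = 1.2700e-09 cm^2
Step 2: Rc = Rc_spec / A = 9.025e-06 / 1.2700e-09
Step 3: Rc = 7.11e+03 ohms

7.11e+03


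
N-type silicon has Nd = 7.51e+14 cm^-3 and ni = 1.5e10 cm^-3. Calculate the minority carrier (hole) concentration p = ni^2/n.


Step 1: Since Nd >> ni, n ≈ Nd = 7.51e+14 cm^-3
Step 2: p = ni^2 / n = (1.5e10)^2 / 7.51e+14
Step 3: p = 2.25e20 / 7.51e+14 = 3.00e+05 cm^-3

3.00e+05


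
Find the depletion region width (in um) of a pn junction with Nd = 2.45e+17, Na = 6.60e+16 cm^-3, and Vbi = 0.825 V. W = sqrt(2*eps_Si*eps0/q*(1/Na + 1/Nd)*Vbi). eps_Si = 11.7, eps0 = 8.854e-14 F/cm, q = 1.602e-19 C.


Step 1: 1/Na + 1/Nd = 1/6.60e+16 + 1/2.45e+17 = 1.92331e-17
Step 2: 2*eps*eps0/q = 2*11.7*8.854e-14/1.602e-19 = 1.293281e+07
Step 3: W^2 = 1.293281e+07 * 1.92331e-17 * 0.825 = 2.05209e-10
Step 4: W = sqrt(2.05209e-10) = 1.433e-05 cm = 0.1433 um

0.1433


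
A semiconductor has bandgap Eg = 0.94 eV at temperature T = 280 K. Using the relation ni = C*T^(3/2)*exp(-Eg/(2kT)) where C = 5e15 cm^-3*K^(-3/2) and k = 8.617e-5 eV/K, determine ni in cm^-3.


Step 1: Compute kT = 8.617e-5 * 280 = 0.0241276 eV
Step 2: Exponent = -Eg/(2kT) = -0.94/(2*0.0241276) = -19.47977
Step 3: T^(3/2) = 280^1.5 = 4685.30
Step 4: ni = 5e15 * 4685.30 * exp(-19.47977) = 8.12e+10 cm^-3

8.12e+10


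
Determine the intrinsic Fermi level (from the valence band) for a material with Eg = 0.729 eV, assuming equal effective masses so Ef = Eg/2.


Step 1: For an intrinsic semiconductor, the Fermi level sits at midgap.
Step 2: Ef = Eg / 2 = 0.729 / 2 = 0.3645 eV

0.3645


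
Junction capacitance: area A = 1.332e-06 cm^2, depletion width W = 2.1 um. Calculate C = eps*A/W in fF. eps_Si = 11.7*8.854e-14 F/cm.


Step 1: eps_Si = 11.7 * 8.854e-14 = 1.035918e-12 F/cm
Step 2: W in cm = 2.1 * 1e-4 = 2.10e-04 cm
Step 3: C = 1.035918e-12 * 1.332e-06 / 2.10e-04 = 6.570680e-15 F
Step 4: C = 6.57 fF

6.57


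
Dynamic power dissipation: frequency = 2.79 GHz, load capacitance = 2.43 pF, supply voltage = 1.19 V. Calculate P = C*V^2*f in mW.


Step 1: V^2 = 1.19^2 = 1.4161 V^2
Step 2: P = C*V^2*f = 2.43e-12 F * 1.4161 * 2.79e9 Hz
Step 3: P = 9.60073317e-03 W
Step 4: P = 9.601 mW

9.601


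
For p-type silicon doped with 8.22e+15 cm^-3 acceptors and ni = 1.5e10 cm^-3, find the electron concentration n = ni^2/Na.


Step 1: Majority hole concentration p ≈ Na = 8.22e+15 cm^-3
Step 2: n = ni^2 / Na = (1.5e10)^2 / 8.22e+15
Step 3: n = 2.74e+04 cm^-3

2.74e+04


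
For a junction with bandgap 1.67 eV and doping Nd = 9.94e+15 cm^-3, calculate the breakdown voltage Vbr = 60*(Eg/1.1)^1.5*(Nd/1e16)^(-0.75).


Step 1: Eg/1.1 = 1.67/1.1 = 1.518182
Step 2: (Eg/1.1)^1.5 = 1.518182^1.5 = 1.870621
Step 3: (Nd/1e16)^(-0.75) = (0.994)^(-0.75) = 1.004524
Step 4: Vbr = 60 * 1.870621 * 1.004524 = 112.7 V

112.7


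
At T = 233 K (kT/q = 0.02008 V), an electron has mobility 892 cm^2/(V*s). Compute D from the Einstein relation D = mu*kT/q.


Step 1: D = mu * (kT/q)
Step 2: D = 892 * 0.02008
Step 3: D = 17.91 cm^2/s

17.91


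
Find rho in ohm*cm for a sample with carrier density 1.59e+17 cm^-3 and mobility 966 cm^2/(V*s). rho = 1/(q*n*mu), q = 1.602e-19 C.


Step 1: sigma = q * n * mu = 1.602e-19 * 1.59e+17 * 966 = 2.46058e+01 S/cm
Step 2: rho = 1 / sigma = 1 / 2.46058e+01 = 0.04064 ohm*cm

0.04064


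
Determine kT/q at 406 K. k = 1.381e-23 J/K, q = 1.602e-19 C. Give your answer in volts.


Step 1: kT = 1.381e-23 * 406 = 5.60686e-21 J
Step 2: Vt = kT/q = 5.60686e-21 / 1.602e-19
Step 3: Vt = 0.035 V

0.035


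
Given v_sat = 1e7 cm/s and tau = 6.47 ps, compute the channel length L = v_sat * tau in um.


Step 1: tau in seconds = 6.47 ps * 1e-12 = 6.4700e-12 s
Step 2: L = v_sat * tau = 1e7 * 6.4700e-12 = 6.4700e-05 cm
Step 3: L in um = 6.4700e-05 * 1e4 = 0.647 um

0.647


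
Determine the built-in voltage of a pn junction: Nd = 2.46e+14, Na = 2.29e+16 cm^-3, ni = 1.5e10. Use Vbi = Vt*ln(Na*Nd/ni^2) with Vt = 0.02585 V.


Step 1: Compute Na*Nd/ni^2 = 2.29e+16 * 2.46e+14 / (1.5e10)^2 = 2.5037e+10
Step 2: ln(2.5037e+10) = 23.9436
Step 3: Vbi = 0.02585 * 23.9436 = 0.619 V

0.619


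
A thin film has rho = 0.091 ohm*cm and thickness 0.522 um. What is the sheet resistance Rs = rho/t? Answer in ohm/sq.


Step 1: Convert thickness to cm: t = 0.522 um = 5.2200e-05 cm
Step 2: Rs = rho / t = 0.091 / 5.2200e-05
Step 3: Rs = 1743.3 ohm/sq

1743.3


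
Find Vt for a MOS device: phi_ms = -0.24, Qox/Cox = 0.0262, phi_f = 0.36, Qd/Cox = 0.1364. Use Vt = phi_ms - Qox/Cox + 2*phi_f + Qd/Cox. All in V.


Step 1: Vt = phi_ms - Qox/Cox + 2*phi_f + Qd/Cox
Step 2: Vt = -0.24 - 0.0262 + 2*0.36 + 0.1364
Step 3: Vt = -0.24 - 0.0262 + 0.72 + 0.1364
Step 4: Vt = 0.5902 V

0.5902


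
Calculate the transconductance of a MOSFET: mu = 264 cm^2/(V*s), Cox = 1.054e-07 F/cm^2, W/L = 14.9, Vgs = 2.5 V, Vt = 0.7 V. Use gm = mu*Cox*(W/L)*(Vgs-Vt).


Step 1: Vov = Vgs - Vt = 2.5 - 0.7 = 1.8 V
Step 2: gm = mu * Cox * (W/L) * Vov
Step 3: gm = 264 * 1.054e-07 * 14.9 * 1.8 = 7.46e-04 S

7.46e-04


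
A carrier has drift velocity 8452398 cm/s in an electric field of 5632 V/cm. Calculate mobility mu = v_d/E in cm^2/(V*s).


Step 1: mu = v_d / E
Step 2: mu = 8452398 / 5632
Step 3: mu = 1500.78 cm^2/(V*s)

1500.78


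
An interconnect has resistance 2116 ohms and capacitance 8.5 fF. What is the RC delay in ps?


Step 1: tau = R * C
Step 2: tau = 2116 * 8.5 fF = 2116 * 8.5e-15 F
Step 3: tau = 1.7986e-11 s = 17.986 ps

17.986


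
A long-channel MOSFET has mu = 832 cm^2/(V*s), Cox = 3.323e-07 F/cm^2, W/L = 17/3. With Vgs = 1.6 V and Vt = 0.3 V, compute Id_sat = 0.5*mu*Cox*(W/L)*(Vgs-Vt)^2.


Step 1: Overdrive voltage Vov = Vgs - Vt = 1.6 - 0.3 = 1.3 V
Step 2: W/L = 17/3 = 5.66667
Step 3: Id = 0.5 * 832 * 3.323e-07 * 5.66667 * 1.3^2
Step 4: Id = 1.32e-03 A

1.32e-03


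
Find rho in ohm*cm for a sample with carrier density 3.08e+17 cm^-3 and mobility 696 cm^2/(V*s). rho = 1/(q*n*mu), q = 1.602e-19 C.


Step 1: sigma = q * n * mu = 1.602e-19 * 3.08e+17 * 696 = 3.43418e+01 S/cm
Step 2: rho = 1 / sigma = 1 / 3.43418e+01 = 0.02912 ohm*cm

0.02912


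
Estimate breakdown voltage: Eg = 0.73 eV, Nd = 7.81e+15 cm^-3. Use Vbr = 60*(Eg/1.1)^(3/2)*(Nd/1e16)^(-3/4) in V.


Step 1: Eg/1.1 = 0.73/1.1 = 0.663636
Step 2: (Eg/1.1)^1.5 = 0.663636^1.5 = 0.540623
Step 3: (Nd/1e16)^(-0.75) = (0.781)^(-0.75) = 1.203682
Step 4: Vbr = 60 * 0.540623 * 1.203682 = 39.0 V

39.0


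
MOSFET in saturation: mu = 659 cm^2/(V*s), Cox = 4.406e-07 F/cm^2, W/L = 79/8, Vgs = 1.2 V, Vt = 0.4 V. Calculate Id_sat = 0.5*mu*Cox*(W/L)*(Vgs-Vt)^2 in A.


Step 1: Overdrive voltage Vov = Vgs - Vt = 1.2 - 0.4 = 0.8 V
Step 2: W/L = 79/8 = 9.875
Step 3: Id = 0.5 * 659 * 4.406e-07 * 9.875 * 0.8^2
Step 4: Id = 9.18e-04 A

9.18e-04


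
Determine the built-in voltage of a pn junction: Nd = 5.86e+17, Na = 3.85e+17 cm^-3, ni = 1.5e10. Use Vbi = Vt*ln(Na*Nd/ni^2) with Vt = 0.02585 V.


Step 1: Compute Na*Nd/ni^2 = 3.85e+17 * 5.86e+17 / (1.5e10)^2 = 1.0027e+15
Step 2: ln(1.0027e+15) = 34.5415
Step 3: Vbi = 0.02585 * 34.5415 = 0.893 V

0.893


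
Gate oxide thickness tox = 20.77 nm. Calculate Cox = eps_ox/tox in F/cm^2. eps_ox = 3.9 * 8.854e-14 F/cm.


Step 1: eps_ox = 3.9 * 8.854e-14 = 3.45306e-13 F/cm
Step 2: tox in cm = 20.77 nm * 1e-7 = 2.0770e-06 cm
Step 3: Cox = 3.45306e-13 / 2.0770e-06 = 1.66e-07 F/cm^2

1.66e-07


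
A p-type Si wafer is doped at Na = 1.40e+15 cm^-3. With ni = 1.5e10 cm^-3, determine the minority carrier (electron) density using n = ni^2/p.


Step 1: Majority hole concentration p ≈ Na = 1.40e+15 cm^-3
Step 2: n = ni^2 / Na = (1.5e10)^2 / 1.40e+15
Step 3: n = 1.61e+05 cm^-3

1.61e+05


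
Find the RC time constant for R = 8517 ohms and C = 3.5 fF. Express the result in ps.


Step 1: tau = R * C
Step 2: tau = 8517 * 3.5 fF = 8517 * 3.5e-15 F
Step 3: tau = 2.98095e-11 s = 29.8095 ps

29.8095


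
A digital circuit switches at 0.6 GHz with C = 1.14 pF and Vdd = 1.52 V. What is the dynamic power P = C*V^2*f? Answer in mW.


Step 1: V^2 = 1.52^2 = 2.3104 V^2
Step 2: P = C*V^2*f = 1.14e-12 F * 2.3104 * 0.6e9 Hz
Step 3: P = 1.5803136e-03 W
Step 4: P = 1.58 mW

1.58


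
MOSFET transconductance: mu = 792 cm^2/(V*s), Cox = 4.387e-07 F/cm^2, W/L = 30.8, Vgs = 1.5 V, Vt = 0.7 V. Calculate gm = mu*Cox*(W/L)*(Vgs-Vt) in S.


Step 1: Vov = Vgs - Vt = 1.5 - 0.7 = 0.8 V
Step 2: gm = mu * Cox * (W/L) * Vov
Step 3: gm = 792 * 4.387e-07 * 30.8 * 0.8 = 8.56e-03 S

8.56e-03


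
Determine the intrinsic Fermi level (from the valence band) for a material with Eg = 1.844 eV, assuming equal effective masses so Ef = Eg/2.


Step 1: For an intrinsic semiconductor, the Fermi level sits at midgap.
Step 2: Ef = Eg / 2 = 1.844 / 2 = 0.922 eV

0.922


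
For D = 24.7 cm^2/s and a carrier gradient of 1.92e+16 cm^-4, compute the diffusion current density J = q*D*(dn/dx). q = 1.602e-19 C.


Step 1: J = q * D * (dn/dx)
Step 2: J = 1.602e-19 * 24.7 * 1.92e+16
Step 3: J = 7.60e-02 A/cm^2

7.60e-02


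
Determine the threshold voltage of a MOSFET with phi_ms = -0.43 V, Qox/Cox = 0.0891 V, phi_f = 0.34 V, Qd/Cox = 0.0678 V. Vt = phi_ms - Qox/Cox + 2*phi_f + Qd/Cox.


Step 1: Vt = phi_ms - Qox/Cox + 2*phi_f + Qd/Cox
Step 2: Vt = -0.43 - 0.0891 + 2*0.34 + 0.0678
Step 3: Vt = -0.43 - 0.0891 + 0.68 + 0.0678
Step 4: Vt = 0.2287 V

0.2287


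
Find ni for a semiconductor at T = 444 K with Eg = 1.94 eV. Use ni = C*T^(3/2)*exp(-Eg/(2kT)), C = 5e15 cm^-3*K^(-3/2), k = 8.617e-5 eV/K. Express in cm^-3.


Step 1: Compute kT = 8.617e-5 * 444 = 0.03825948 eV
Step 2: Exponent = -Eg/(2kT) = -1.94/(2*0.03825948) = -25.35319
Step 3: T^(3/2) = 444^1.5 = 9355.66
Step 4: ni = 5e15 * 9355.66 * exp(-25.35319) = 4.56e+08 cm^-3

4.56e+08


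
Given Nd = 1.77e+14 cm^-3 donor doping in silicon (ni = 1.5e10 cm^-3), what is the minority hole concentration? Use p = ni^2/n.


Step 1: Since Nd >> ni, n ≈ Nd = 1.77e+14 cm^-3
Step 2: p = ni^2 / n = (1.5e10)^2 / 1.77e+14
Step 3: p = 2.25e20 / 1.77e+14 = 1.27e+06 cm^-3

1.27e+06


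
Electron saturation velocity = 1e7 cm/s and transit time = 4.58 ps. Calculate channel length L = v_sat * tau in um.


Step 1: tau in seconds = 4.58 ps * 1e-12 = 4.5800e-12 s
Step 2: L = v_sat * tau = 1e7 * 4.5800e-12 = 4.5800e-05 cm
Step 3: L in um = 4.5800e-05 * 1e4 = 0.458 um

0.458


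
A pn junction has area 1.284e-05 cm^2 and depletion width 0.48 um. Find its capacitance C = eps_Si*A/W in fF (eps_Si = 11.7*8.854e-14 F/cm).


Step 1: eps_Si = 11.7 * 8.854e-14 = 1.035918e-12 F/cm
Step 2: W in cm = 0.48 * 1e-4 = 4.80e-05 cm
Step 3: C = 1.035918e-12 * 1.284e-05 / 4.80e-05 = 2.771081e-13 F
Step 4: C = 277.11 fF

277.11


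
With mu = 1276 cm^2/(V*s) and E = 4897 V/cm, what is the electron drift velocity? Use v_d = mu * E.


Step 1: v_d = mu * E
Step 2: v_d = 1276 * 4897 = 6248572
Step 3: v_d = 6.25e+06 cm/s

6.25e+06


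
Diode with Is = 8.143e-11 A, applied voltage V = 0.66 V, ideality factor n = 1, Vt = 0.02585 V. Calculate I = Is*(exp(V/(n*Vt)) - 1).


Step 1: V/(n*Vt) = 0.66/(1*0.02585) = 25.5319
Step 2: exp(25.5319) = 1.2256e+11
Step 3: I = 8.143e-11 * (1.2256e+11 - 1) = 9.98e+00 A

9.98e+00


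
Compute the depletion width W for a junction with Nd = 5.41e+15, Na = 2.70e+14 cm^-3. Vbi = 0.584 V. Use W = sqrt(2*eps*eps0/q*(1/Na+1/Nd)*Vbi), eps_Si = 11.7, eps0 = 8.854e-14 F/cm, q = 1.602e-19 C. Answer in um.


Step 1: 1/Na + 1/Nd = 1/2.70e+14 + 1/5.41e+15 = 3.88855e-15
Step 2: 2*eps*eps0/q = 2*11.7*8.854e-14/1.602e-19 = 1.293281e+07
Step 3: W^2 = 1.293281e+07 * 3.88855e-15 * 0.584 = 2.93693e-08
Step 4: W = sqrt(2.93693e-08) = 1.714e-04 cm = 1.714 um

1.714


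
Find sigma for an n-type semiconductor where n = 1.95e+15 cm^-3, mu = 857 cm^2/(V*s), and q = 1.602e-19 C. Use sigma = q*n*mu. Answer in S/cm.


Step 1: sigma = q * n * mu
Step 2: sigma = 1.602e-19 * 1.95e+15 * 857
Step 3: sigma = 2.677e-01 S/cm

2.677e-01


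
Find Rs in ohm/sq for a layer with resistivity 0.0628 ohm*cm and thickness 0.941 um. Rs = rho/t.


Step 1: Convert thickness to cm: t = 0.941 um = 9.4100e-05 cm
Step 2: Rs = rho / t = 0.0628 / 9.4100e-05
Step 3: Rs = 667.4 ohm/sq

667.4


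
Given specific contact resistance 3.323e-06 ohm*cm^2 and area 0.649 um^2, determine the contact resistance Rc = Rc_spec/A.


Step 1: Convert area to cm^2: 0.649 um^2 = 6.4900e-09 cm^2
Step 2: Rc = Rc_spec / A = 3.323e-06 / 6.4900e-09
Step 3: Rc = 5.12e+02 ohms

5.12e+02


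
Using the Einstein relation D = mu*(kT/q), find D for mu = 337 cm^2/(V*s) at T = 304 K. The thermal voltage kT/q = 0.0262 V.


Step 1: D = mu * (kT/q)
Step 2: D = 337 * 0.0262
Step 3: D = 8.83 cm^2/s

8.83


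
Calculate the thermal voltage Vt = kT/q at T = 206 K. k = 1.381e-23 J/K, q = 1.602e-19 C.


Step 1: kT = 1.381e-23 * 206 = 2.84486e-21 J
Step 2: Vt = kT/q = 2.84486e-21 / 1.602e-19
Step 3: Vt = 0.01776 V

0.01776


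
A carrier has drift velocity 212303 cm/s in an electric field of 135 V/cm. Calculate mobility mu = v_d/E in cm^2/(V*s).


Step 1: mu = v_d / E
Step 2: mu = 212303 / 135
Step 3: mu = 1572.61 cm^2/(V*s)

1572.61


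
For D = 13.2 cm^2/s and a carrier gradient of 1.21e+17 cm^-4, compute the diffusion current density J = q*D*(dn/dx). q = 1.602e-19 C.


Step 1: J = q * D * (dn/dx)
Step 2: J = 1.602e-19 * 13.2 * 1.21e+17
Step 3: J = 2.56e-01 A/cm^2

2.56e-01


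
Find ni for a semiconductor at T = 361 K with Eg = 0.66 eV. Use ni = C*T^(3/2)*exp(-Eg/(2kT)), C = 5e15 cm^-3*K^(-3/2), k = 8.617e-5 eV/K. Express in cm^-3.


Step 1: Compute kT = 8.617e-5 * 361 = 0.03110737 eV
Step 2: Exponent = -Eg/(2kT) = -0.66/(2*0.03110737) = -10.60842
Step 3: T^(3/2) = 361^1.5 = 6859.00
Step 4: ni = 5e15 * 6859.00 * exp(-10.60842) = 8.47e+14 cm^-3

8.47e+14


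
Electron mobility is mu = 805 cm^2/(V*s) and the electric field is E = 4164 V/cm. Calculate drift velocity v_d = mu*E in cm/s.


Step 1: v_d = mu * E
Step 2: v_d = 805 * 4164 = 3352020
Step 3: v_d = 3.35e+06 cm/s

3.35e+06


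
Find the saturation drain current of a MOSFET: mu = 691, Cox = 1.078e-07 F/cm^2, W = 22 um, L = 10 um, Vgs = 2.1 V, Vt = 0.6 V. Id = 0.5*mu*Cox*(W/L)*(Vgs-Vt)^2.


Step 1: Overdrive voltage Vov = Vgs - Vt = 2.1 - 0.6 = 1.5 V
Step 2: W/L = 22/10 = 2.2
Step 3: Id = 0.5 * 691 * 1.078e-07 * 2.2 * 1.5^2
Step 4: Id = 1.84e-04 A

1.84e-04


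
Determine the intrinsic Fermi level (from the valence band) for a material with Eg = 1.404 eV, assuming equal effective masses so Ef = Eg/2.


Step 1: For an intrinsic semiconductor, the Fermi level sits at midgap.
Step 2: Ef = Eg / 2 = 1.404 / 2 = 0.702 eV

0.702


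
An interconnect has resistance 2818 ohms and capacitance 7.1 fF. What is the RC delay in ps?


Step 1: tau = R * C
Step 2: tau = 2818 * 7.1 fF = 2818 * 7.1e-15 F
Step 3: tau = 2.00078e-11 s = 20.0078 ps

20.0078


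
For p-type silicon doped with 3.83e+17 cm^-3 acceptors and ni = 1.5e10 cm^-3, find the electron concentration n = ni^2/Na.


Step 1: Majority hole concentration p ≈ Na = 3.83e+17 cm^-3
Step 2: n = ni^2 / Na = (1.5e10)^2 / 3.83e+17
Step 3: n = 5.87e+02 cm^-3

5.87e+02


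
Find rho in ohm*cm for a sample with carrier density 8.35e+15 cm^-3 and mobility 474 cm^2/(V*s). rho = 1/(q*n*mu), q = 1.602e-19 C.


Step 1: sigma = q * n * mu = 1.602e-19 * 8.35e+15 * 474 = 6.34056e-01 S/cm
Step 2: rho = 1 / sigma = 1 / 6.34056e-01 = 1.577 ohm*cm

1.577


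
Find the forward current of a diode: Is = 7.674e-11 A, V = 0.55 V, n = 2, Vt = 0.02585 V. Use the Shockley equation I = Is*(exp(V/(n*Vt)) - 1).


Step 1: V/(n*Vt) = 0.55/(2*0.02585) = 10.6383
Step 2: exp(10.6383) = 4.1702e+04
Step 3: I = 7.674e-11 * (4.1702e+04 - 1) = 3.20e-06 A

3.20e-06


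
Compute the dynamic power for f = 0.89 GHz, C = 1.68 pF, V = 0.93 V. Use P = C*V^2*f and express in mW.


Step 1: V^2 = 0.93^2 = 0.8649 V^2
Step 2: P = C*V^2*f = 1.68e-12 F * 0.8649 * 0.89e9 Hz
Step 3: P = 1.29319848e-03 W
Step 4: P = 1.293 mW

1.293


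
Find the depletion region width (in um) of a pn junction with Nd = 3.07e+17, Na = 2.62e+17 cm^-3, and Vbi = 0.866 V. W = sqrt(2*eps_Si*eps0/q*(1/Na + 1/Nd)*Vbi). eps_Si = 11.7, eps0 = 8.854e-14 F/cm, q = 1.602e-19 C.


Step 1: 1/Na + 1/Nd = 1/2.62e+17 + 1/3.07e+17 = 7.07412e-18
Step 2: 2*eps*eps0/q = 2*11.7*8.854e-14/1.602e-19 = 1.293281e+07
Step 3: W^2 = 1.293281e+07 * 7.07412e-18 * 0.866 = 7.92288e-11
Step 4: W = sqrt(7.92288e-11) = 8.901e-06 cm = 0.08901 um

0.08901


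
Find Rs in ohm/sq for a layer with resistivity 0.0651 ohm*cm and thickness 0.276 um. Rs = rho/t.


Step 1: Convert thickness to cm: t = 0.276 um = 2.7600e-05 cm
Step 2: Rs = rho / t = 0.0651 / 2.7600e-05
Step 3: Rs = 2358.7 ohm/sq

2358.7


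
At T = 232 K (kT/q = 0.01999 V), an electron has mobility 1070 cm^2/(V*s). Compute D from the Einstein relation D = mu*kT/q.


Step 1: D = mu * (kT/q)
Step 2: D = 1070 * 0.01999
Step 3: D = 21.39 cm^2/s

21.39


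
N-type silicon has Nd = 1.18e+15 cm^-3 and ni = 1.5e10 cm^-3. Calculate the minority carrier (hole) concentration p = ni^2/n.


Step 1: Since Nd >> ni, n ≈ Nd = 1.18e+15 cm^-3
Step 2: p = ni^2 / n = (1.5e10)^2 / 1.18e+15
Step 3: p = 2.25e20 / 1.18e+15 = 1.91e+05 cm^-3

1.91e+05


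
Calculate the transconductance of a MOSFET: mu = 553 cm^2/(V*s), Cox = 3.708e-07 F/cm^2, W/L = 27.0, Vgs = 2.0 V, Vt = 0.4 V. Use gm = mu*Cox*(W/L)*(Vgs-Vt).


Step 1: Vov = Vgs - Vt = 2.0 - 0.4 = 1.6 V
Step 2: gm = mu * Cox * (W/L) * Vov
Step 3: gm = 553 * 3.708e-07 * 27.0 * 1.6 = 8.86e-03 S

8.86e-03


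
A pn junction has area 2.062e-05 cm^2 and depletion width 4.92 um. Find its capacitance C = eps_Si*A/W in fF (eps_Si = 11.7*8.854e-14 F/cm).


Step 1: eps_Si = 11.7 * 8.854e-14 = 1.035918e-12 F/cm
Step 2: W in cm = 4.92 * 1e-4 = 4.92e-04 cm
Step 3: C = 1.035918e-12 * 2.062e-05 / 4.92e-04 = 4.341591e-14 F
Step 4: C = 43.42 fF

43.42


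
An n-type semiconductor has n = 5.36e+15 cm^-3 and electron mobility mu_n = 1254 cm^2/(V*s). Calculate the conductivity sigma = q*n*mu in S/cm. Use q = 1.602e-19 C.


Step 1: sigma = q * n * mu
Step 2: sigma = 1.602e-19 * 5.36e+15 * 1254
Step 3: sigma = 1.077e+00 S/cm

1.077e+00


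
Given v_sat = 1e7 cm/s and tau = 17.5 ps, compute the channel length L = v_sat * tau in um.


Step 1: tau in seconds = 17.5 ps * 1e-12 = 1.7500e-11 s
Step 2: L = v_sat * tau = 1e7 * 1.7500e-11 = 1.7500e-04 cm
Step 3: L in um = 1.7500e-04 * 1e4 = 1.75 um

1.75


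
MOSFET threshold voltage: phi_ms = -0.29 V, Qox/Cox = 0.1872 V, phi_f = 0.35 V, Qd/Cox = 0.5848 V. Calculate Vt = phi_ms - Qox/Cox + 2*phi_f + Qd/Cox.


Step 1: Vt = phi_ms - Qox/Cox + 2*phi_f + Qd/Cox
Step 2: Vt = -0.29 - 0.1872 + 2*0.35 + 0.5848
Step 3: Vt = -0.29 - 0.1872 + 0.7 + 0.5848
Step 4: Vt = 0.8076 V

0.8076


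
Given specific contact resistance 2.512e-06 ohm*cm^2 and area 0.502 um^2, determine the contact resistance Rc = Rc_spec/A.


Step 1: Convert area to cm^2: 0.502 um^2 = 5.0200e-09 cm^2
Step 2: Rc = Rc_spec / A = 2.512e-06 / 5.0200e-09
Step 3: Rc = 5.00e+02 ohms

5.00e+02


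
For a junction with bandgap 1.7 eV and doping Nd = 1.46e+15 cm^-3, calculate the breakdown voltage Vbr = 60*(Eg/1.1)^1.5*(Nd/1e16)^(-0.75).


Step 1: Eg/1.1 = 1.7/1.1 = 1.545455
Step 2: (Eg/1.1)^1.5 = 1.545455^1.5 = 1.921253
Step 3: (Nd/1e16)^(-0.75) = (0.146)^(-0.75) = 4.233849
Step 4: Vbr = 60 * 1.921253 * 4.233849 = 488.1 V

488.1


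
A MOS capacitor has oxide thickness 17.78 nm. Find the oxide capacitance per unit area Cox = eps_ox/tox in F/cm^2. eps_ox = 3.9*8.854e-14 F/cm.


Step 1: eps_ox = 3.9 * 8.854e-14 = 3.45306e-13 F/cm
Step 2: tox in cm = 17.78 nm * 1e-7 = 1.7780e-06 cm
Step 3: Cox = 3.45306e-13 / 1.7780e-06 = 1.94e-07 F/cm^2

1.94e-07


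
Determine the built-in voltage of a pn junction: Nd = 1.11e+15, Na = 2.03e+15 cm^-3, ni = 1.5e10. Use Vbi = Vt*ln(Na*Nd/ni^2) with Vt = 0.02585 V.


Step 1: Compute Na*Nd/ni^2 = 2.03e+15 * 1.11e+15 / (1.5e10)^2 = 1.0015e+10
Step 2: ln(1.0015e+10) = 23.0273
Step 3: Vbi = 0.02585 * 23.0273 = 0.595 V

0.595


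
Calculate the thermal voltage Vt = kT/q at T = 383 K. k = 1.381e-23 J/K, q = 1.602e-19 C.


Step 1: kT = 1.381e-23 * 383 = 5.28923e-21 J
Step 2: Vt = kT/q = 5.28923e-21 / 1.602e-19
Step 3: Vt = 0.03302 V

0.03302


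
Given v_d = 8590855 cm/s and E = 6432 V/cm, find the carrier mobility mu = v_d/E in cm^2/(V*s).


Step 1: mu = v_d / E
Step 2: mu = 8590855 / 6432
Step 3: mu = 1335.64 cm^2/(V*s)

1335.64
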